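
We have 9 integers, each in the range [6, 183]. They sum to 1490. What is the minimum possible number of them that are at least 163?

2

Each value short of 163 is at most 162, costing at least 183 − 162 = 21 against the maximum total of 1647.
We can afford to lose at most 1647 − 1490 = 157, so at most ⌊157/21⌋ = 7 fall short, and at least 2 are ≥ 163.
Exactly 2 works: 2 values at 183 and 7 at 162 total 1500; lower one of the high values by 10 (still ≥ 163) to hit 1490.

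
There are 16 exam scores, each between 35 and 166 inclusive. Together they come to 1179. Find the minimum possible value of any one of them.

To make one score as small as possible, make the other 15 as large as possible.
The other 15 can take up 15 × 166 = 2490 ≥ 1179 − 35, so one score can sit at its floor of 35.
Achievable: one at 35 and the other 15 totalling 1144, which fits since 15 × 35 ≤ 1144 ≤ 15 × 166.

35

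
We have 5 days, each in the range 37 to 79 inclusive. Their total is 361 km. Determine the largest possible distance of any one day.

79

Maximizing one value means minimizing the remaining 4.
The other 4 contribute at least 4 × 37 = 148, leaving at most 361 − 148 = 213.
But each day is capped at 79, so the maximum is 79.
Achievable: one at 79 and the other 4 totalling 282, which fits since 4 × 37 ≤ 282 ≤ 4 × 79.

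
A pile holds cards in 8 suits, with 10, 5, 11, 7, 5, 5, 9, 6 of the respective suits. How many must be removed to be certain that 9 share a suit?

In the worst case you take as many as possible of each suit without reaching 9: 8 + 5 + 8 + 7 + 5 + 5 + 8 + 6 = 52.
The next one must give 9 of some suit, so 52 + 1 = 53.

53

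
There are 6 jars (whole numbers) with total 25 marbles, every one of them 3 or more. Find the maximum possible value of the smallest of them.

4

If every one of the 6 were at least 5, the total would be at least 6 × 5 = 30 > 25.
Equality holds with 5 values of 4 and 1 value of 5.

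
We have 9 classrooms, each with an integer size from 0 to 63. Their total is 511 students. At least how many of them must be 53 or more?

If only k of them are at least 53, the other 9 − k are at most 52, so the total is at most k·63 + (9 − k)·52.
This must reach 511, so k·63 + (9 − k)·52 ≥ 511, giving k ≥ 4.
Exactly 4 works: 4 values at 63 and 5 at 52 total 512; lower one of the high values by 1 (still ≥ 53) to hit 511.

4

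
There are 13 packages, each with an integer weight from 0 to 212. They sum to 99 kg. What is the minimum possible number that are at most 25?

Each value above 25 is at least 26, contributing at least 26 − 0 = 26 above the floor 0.
The sum exceeds the floor total 0 by 99, so at most ⌊99/26⌋ = 3 exceed 25, and at least 10 are ≤ 25.
Exactly 10 works: 10 values at 0 and 3 at 26 total 78; raise one of the low values by 21 (still ≤ 25) to hit 99.

10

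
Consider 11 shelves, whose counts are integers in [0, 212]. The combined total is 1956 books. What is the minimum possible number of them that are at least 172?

2

Each value short of 172 is at most 171, costing at least 212 − 171 = 41 against the maximum total of 2332.
We can afford to lose at most 2332 − 1956 = 376, so at most ⌊376/41⌋ = 9 fall short, and at least 2 are ≥ 172.
Exactly 2 works: 2 values at 212 and 9 at 171 total 1963; lower one of the high values by 7 (still ≥ 172) to hit 1956.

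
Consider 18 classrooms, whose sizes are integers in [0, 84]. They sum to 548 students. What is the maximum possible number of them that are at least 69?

With k values at 69 or above and the rest at least 0, the sum is at least 0 + 69k.
Since the sum is 548, we need 69k ≤ 548, i.e. k ≤ 7.
k = 7 is achieved by 7 values at 69 and 11 at 0, total 483; add 65 to one value (staying below 69) to reach 548.

7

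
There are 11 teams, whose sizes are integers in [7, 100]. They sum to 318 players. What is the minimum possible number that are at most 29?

Let j be the number exceeding 29. Then the total is ≥ 30·j + 7·(11 − j) = 77 + 23j.
So 23j ≤ 241 and j ≤ 10; hence at least 11 − 10 = 1 are ≤ 29.
Exactly 1 works: 1 value at 7 and 10 at 30 total 307; raise one of the low values by 11 (still ≤ 29) to hit 318.

1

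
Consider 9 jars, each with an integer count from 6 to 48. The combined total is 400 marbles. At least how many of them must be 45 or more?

1

Each value short of 45 is at most 44, costing at least 48 − 44 = 4 against the maximum total of 432.
We can afford to lose at most 432 − 400 = 32, so at most ⌊32/4⌋ = 8 fall short, and at least 1 are ≥ 45.
Exactly 1 works: 1 value at 48 and 8 at 44 total 400.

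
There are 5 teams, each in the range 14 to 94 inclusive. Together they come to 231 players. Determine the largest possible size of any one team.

To make one team as large as possible, make the other 4 as small as possible.
The other 4 contribute at least 4 × 14 = 56, leaving at most 231 − 56 = 175.
But each team is capped at 94, so the maximum is 94.
Achievable: one at 94 and the other 4 totalling 137, which fits since 4 × 14 ≤ 137 ≤ 4 × 94.

94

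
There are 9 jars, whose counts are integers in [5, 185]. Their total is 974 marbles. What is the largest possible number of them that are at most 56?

5

Suppose k of them are at most 56. Those contribute at most 56 each and the rest at most 185 each.
So the total is at most 56k + 185(9 − k) = 1665 − 129k. This must still be ≥ 974, so k ≤ 5.
k = 5 is achieved by 5 values at 56 and 4 at 185, total 1020; lower one of the 185's by 46 (still > 56) to reach 974.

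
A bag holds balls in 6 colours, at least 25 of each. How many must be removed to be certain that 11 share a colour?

In the worst case you draw 10 of each of the 6 colours: 6 × 10 = 60.
One more forces 11 of some colour, so 60 + 1 = 61.

61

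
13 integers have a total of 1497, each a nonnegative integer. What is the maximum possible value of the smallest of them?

The average is 1497/13 < 116, so some value is ≤ 115.
Equality holds with 11 values of 115 and 2 values of 116.

115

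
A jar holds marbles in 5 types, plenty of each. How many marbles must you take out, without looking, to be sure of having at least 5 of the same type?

21

In the worst case you draw 4 of each of the 5 types: 5 × 4 = 20.
One more forces 5 of some type, so 20 + 1 = 21.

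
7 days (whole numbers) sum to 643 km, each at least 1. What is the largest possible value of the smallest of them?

The 7 values sum to 643, so their minimum is at most ⌊643/7⌋ = 91.
Taking 1 copy of 91 and 6 copies of 92 gives exactly 643, so 91 is attained.

91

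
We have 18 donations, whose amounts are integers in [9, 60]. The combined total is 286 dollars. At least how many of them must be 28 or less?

12

Each value above 28 is at least 29, contributing at least 29 − 9 = 20 above the floor 9.
The sum exceeds the floor total 162 by 124, so at most ⌊124/20⌋ = 6 exceed 28, and at least 12 are ≤ 28.
Exactly 12 works: 12 values at 9 and 6 at 29 total 282; raise one of the low values by 4 (still ≤ 28) to hit 286.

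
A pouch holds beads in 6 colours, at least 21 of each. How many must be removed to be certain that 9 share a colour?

49

In the worst case you draw 8 of each of the 6 colours: 6 × 8 = 48.
One more forces 9 of some colour, so 48 + 1 = 49.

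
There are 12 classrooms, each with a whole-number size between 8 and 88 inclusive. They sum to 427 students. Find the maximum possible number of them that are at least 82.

With k values at 82 or above and the rest at least 8, the sum is at least 96 + 74k.
Since the sum is 427, we need 74k ≤ 331, i.e. k ≤ 4.
k = 4 is achieved by 4 values at 82 and 8 at 8, total 392; add 35 to one value (staying below 82) to reach 427.

4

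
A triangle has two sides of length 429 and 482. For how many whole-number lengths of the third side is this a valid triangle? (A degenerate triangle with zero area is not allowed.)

857

The triangle inequality gives |429 − 482| < c < 429 + 482, i.e. 53 < c < 911.
So c can be any integer from 54 to 910: 857 values.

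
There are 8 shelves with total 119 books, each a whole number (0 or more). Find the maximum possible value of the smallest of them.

14

If every one of the 8 were at least 15, the total would be at least 8 × 15 = 120 > 119.
Achievable: 1 of them at 14 and 7 at 15 total 119.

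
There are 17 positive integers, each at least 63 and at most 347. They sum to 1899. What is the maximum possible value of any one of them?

Maximizing one value means minimizing the remaining 16.
The other 16 contribute at least 16 × 63 = 1008, leaving at most 1899 − 1008 = 891.
But each integer is capped at 347, so the maximum is 347.
Achievable: one at 347 and the other 16 totalling 1552, which fits since 16 × 63 ≤ 1552 ≤ 16 × 347.

347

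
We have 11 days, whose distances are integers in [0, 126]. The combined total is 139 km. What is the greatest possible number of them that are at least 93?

1

If k of the values are ≥ 93, the total is ≥ 93k + 0(11 − k).
Setting 93k + 0(11 − k) ≤ 139 gives 93k ≤ 139, so k ≤ 1.
k = 1 is achieved by 1 value at 93 and 10 at 0, total 93; add 46 to one value (staying below 93) to reach 139.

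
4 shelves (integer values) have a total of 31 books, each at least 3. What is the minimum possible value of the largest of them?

The average is 31/4 > 7, so not all 4 can be 7 or less; the largest is ≥ 8.
Equality holds with 3 values of 8 and 1 value of 7.

8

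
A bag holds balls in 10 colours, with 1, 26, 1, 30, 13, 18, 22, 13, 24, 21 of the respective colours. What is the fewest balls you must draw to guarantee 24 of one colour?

159

In the worst case you take as many as possible of each colour without reaching 24: 1 + 23 + 1 + 23 + 13 + 18 + 22 + 13 + 23 + 21 = 158.
The next one must give 24 of some colour, so 158 + 1 = 159.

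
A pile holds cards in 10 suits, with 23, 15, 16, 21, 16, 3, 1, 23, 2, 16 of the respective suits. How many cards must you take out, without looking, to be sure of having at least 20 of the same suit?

In the worst case you take as many as possible of each suit without reaching 20: 19 + 15 + 16 + 19 + 16 + 3 + 1 + 19 + 2 + 16 = 126.
The next one must give 20 of some suit, so 126 + 1 = 127.

127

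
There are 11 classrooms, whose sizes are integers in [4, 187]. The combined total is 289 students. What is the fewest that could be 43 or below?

If only k of them are at most 43, the other 11 − k are at least 44, so the total is at least (11 − k)·44 + k·4.
This is ≤ 289, so (11 − k)·44 + 4k ≤ 289, which gives k ≥ 5.
Exactly 5 works: 5 values at 4 and 6 at 44 total 284; raise one of the low values by 5 (still ≤ 43) to hit 289.

5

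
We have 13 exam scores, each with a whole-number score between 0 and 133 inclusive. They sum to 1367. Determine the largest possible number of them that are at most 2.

Suppose k of them are at most 2. Those contribute at most 2 each and the rest at most 133 each.
So the total is at most 2k + 133(13 − k) = 1729 − 131k. This must still be ≥ 1367, so k ≤ 2.
k = 2 is achieved by 2 values at 2 and 11 at 133, total 1467; lower one of the 133's by 100 (still > 2) to reach 1367.

2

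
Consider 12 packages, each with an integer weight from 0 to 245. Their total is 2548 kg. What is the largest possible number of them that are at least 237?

If k of the values are ≥ 237, the total is ≥ 237k + 0(12 − k).
Setting 237k + 0(12 − k) ≤ 2548 gives 237k ≤ 2548, so k ≤ 10.
k = 10 is achieved by 10 values at 237 and 2 at 0, total 2370; add 178 to one value (staying below 237) to reach 2548.

10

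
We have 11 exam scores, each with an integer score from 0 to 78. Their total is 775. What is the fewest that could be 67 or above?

5

Suppose at most 11 − j of them reach 67; then j values are ≤ 66 and the rest ≤ 78.
The total is then ≤ 66·j + 78·(11 − j) = 858 − 12j. For this to be ≥ 775 we need j ≤ 6, so at least 11 − 6 = 5 must reach 67.
Exactly 5 works: 5 values at 78 and 6 at 66 total 786; lower one of the high values by 11 (still ≥ 67) to hit 775.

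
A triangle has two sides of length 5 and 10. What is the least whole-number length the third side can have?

The third side must exceed |5 − 10| = 5.
The smallest integer above 5 is 6.

6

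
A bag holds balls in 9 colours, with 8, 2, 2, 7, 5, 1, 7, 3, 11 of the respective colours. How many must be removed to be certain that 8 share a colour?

42

In the worst case you take as many as possible of each colour without reaching 8: 7 + 2 + 2 + 7 + 5 + 1 + 7 + 3 + 7 = 41.
The next one must give 8 of some colour, so 41 + 1 = 42.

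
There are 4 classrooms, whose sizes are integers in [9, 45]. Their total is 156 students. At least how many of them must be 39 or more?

Suppose at most 4 − j of them reach 39; then j values are ≤ 38 and the rest ≤ 45.
The total is then ≤ 38·j + 45·(4 − j) = 180 − 7j. For this to be ≥ 156 we need j ≤ 3, so at least 4 − 3 = 1 must reach 39.
Exactly 1 works: 1 value at 45 and 3 at 38 total 159; lower one of the high values by 3 (still ≥ 39) to hit 156.

1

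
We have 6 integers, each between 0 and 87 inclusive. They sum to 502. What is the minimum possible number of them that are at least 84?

1

If only k of them are at least 84, the other 6 − k are at most 83, so the total is at most k·87 + (6 − k)·83.
This must reach 502, so k·87 + (6 − k)·83 ≥ 502, giving k ≥ 1.
Exactly 1 works: 1 value at 87 and 5 at 83 total 502.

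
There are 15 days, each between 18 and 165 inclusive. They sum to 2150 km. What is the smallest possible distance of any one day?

To make one day as small as possible, make the other 14 as large as possible.
The other 14 can take up 14 × 165 = 2310 ≥ 2150 − 18, so one day can sit at its floor of 18.
Achievable: one at 18 and the other 14 totalling 2132, which fits since 14 × 18 ≤ 2132 ≤ 14 × 165.

18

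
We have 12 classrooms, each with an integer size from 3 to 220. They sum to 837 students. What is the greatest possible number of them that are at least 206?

3

With k values at 206 or above and the rest at least 3, the sum is at least 36 + 203k.
Since the sum is 837, we need 203k ≤ 801, i.e. k ≤ 3.
k = 3 is achieved by 3 values at 206 and 9 at 3, total 645; add 192 to one value (staying below 206) to reach 837.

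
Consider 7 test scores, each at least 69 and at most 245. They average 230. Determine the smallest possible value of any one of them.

140

To make one score as small as possible, make the other 6 as large as possible.
The total is 7 × 230 = 1610.
The other 6 contribute at most 6 × 245 = 1470, leaving at least 1610 − 1470 = 140.
Since 140 ≥ 69, this is achievable: one at 140 and 6 at 245.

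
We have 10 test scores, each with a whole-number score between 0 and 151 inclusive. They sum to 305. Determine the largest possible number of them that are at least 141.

2

Suppose k of them are at least 141. Those contribute at least 141 each and the other 10 − k at least 0 each.
So the total is at least 141k + 0(10 − k) = 0 + 141k. This must be ≤ 305, giving k ≤ 2.
k = 2 is achieved by 2 values at 141 and 8 at 0, total 282; add 23 to one value (staying below 141) to reach 305.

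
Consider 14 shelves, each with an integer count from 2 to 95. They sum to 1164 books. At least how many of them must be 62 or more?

10

Suppose at most 14 − j of them reach 62; then j values are ≤ 61 and the rest ≤ 95.
The total is then ≤ 61·j + 95·(14 − j) = 1330 − 34j. For this to be ≥ 1164 we need j ≤ 4, so at least 14 − 4 = 10 must reach 62.
Exactly 10 works: 10 values at 95 and 4 at 61 total 1194; lower one of the high values by 30 (still ≥ 62) to hit 1164.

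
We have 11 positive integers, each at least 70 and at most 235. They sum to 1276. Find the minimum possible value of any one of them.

Minimizing one value means maximizing the remaining 10.
The other 10 can take up 10 × 235 = 2350 ≥ 1276 − 70, so one integer can sit at its floor of 70.
Achievable: one at 70 and the other 10 totalling 1206, which fits since 10 × 70 ≤ 1206 ≤ 10 × 235.

70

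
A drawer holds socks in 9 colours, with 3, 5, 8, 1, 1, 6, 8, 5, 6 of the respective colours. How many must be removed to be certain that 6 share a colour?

In the worst case you take as many as possible of each colour without reaching 6: 3 + 5 + 5 + 1 + 1 + 5 + 5 + 5 + 5 = 35.
The next one must give 6 of some colour, so 35 + 1 = 36.

36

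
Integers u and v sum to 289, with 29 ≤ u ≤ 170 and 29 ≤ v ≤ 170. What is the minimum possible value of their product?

20230

uv = u(289 − u) is concave in u, so over [119, 170] it is minimized at an endpoint.
The extreme feasible split is u = 119, v = 170, giving uv = 20230.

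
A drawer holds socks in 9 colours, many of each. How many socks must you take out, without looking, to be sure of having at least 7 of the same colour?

55

In the worst case you draw 6 of each of the 9 colours: 9 × 6 = 54.
One more forces 7 of some colour, so 54 + 1 = 55.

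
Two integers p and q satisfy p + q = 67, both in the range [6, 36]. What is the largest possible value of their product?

pq = p(67 − p) is maximized when p is as near 67/2 as the bounds allow.
Taking p = 33 and q = 34 (both in [6, 36]) gives pq = 1122.

1122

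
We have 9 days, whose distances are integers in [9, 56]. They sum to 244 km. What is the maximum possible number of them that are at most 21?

7

Each value at 21 or below falls at least 56 − 21 = 35 short of the ceiling 56.
The ceiling total is 9 × 56 = 504, and we need 244, so at most ⌊(504 − 244)/35⌋ = 7 can be that low.
k = 7 is achieved by 7 values at 21 and 2 at 56, total 259; lower one of the 56's by 15 (still > 21) to reach 244.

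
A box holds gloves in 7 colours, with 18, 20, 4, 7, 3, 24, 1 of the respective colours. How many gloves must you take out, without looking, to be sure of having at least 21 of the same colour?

74

In the worst case you take as many as possible of each colour without reaching 21: 18 + 20 + 4 + 7 + 3 + 20 + 1 = 73.
The next one must give 21 of some colour, so 73 + 1 = 74.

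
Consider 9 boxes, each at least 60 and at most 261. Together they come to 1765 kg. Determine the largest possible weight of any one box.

261

To make one box as large as possible, make the other 8 as small as possible.
The other 8 contribute at least 8 × 60 = 480, leaving at most 1765 − 480 = 1285.
But each box is capped at 261, so the maximum is 261.
Achievable: one at 261 and the other 8 totalling 1504, which fits since 8 × 60 ≤ 1504 ≤ 8 × 261.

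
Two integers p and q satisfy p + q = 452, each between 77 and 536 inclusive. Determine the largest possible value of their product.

51076

With p + q fixed, pq peaks when the two are closest together.
Taking p = 226 and q = 226 (both in [77, 536]) gives pq = 51076.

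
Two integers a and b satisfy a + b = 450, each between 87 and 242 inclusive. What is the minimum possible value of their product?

Since a + b is fixed, pushing one of them to its bound minimizes the product.
The extreme feasible split is a = 208, b = 242, giving ab = 50336.

50336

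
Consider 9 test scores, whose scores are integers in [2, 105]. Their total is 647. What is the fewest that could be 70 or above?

If only k of them are at least 70, the other 9 − k are at most 69, so the total is at most k·105 + (9 − k)·69.
This must reach 647, so k·105 + (9 − k)·69 ≥ 647, giving k ≥ 1.
Exactly 1 works: 1 value at 105 and 8 at 69 total 657; lower one of the high values by 10 (still ≥ 70) to hit 647.

1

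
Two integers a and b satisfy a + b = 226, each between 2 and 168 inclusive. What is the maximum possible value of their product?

ab = a(226 − a) is maximized when a is as near 226/2 as the bounds allow.
Taking a = 113 and b = 113 (both in [2, 168]) gives ab = 12769.

12769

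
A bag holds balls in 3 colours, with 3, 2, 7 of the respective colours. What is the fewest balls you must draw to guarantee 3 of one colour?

7

In the worst case you take as many as possible of each colour without reaching 3: 2 + 2 + 2 = 6.
The next one must give 3 of some colour, so 6 + 1 = 7.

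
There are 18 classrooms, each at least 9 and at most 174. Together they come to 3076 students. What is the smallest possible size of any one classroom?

118

To make one classroom as small as possible, make the other 17 as large as possible.
The other 17 contribute at most 17 × 174 = 2958, leaving at least 3076 − 2958 = 118.
Since 118 ≥ 9, this is achievable: one at 118 and 17 at 174.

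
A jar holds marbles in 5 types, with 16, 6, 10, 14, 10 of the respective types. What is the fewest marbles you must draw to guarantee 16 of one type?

In the worst case you take as many as possible of each type without reaching 16: 15 + 6 + 10 + 14 + 10 = 55.
The next one must give 16 of some type, so 55 + 1 = 56.

56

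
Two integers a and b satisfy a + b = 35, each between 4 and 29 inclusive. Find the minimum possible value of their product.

174

Since a + b is fixed, pushing one of them to its bound minimizes the product.
The extreme feasible split is a = 6, b = 29, giving ab = 174.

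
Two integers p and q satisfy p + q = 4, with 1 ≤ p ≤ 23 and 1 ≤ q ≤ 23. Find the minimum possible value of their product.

Since p + q is fixed, pushing one of them to its bound minimizes the product.
At the endpoint p = 1, q = 4 − 1 = 3, so pq = 1 × 3 = 3.

3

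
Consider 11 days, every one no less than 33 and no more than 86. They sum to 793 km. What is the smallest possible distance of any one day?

33

Minimizing one value means maximizing the remaining 10.
The other 10 can take up 10 × 86 = 860 ≥ 793 − 33, so one day can sit at its floor of 33.
Achievable: one at 33 and the other 10 totalling 760, which fits since 10 × 33 ≤ 760 ≤ 10 × 86.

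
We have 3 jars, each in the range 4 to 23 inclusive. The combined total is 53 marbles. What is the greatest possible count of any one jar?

23

Maximizing one value means minimizing the remaining 2.
The other 2 contribute at least 2 × 4 = 8, leaving at most 53 − 8 = 45.
But each jar is capped at 23, so the maximum is 23.
Achievable: one at 23 and the other 2 totalling 30, which fits since 2 × 4 ≤ 30 ≤ 2 × 23.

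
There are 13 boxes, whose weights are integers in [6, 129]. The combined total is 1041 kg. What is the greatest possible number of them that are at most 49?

7

Suppose k of them are at most 49. Those contribute at most 49 each and the rest at most 129 each.
So the total is at most 49k + 129(13 − k) = 1677 − 80k. This must still be ≥ 1041, so k ≤ 7.
k = 7 is achieved by 7 values at 49 and 6 at 129, total 1117; lower one of the 129's by 76 (still > 49) to reach 1041.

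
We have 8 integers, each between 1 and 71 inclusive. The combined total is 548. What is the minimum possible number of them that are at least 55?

7

If only k of them are at least 55, the other 8 − k are at most 54, so the total is at most k·71 + (8 − k)·54.
This must reach 548, so k·71 + (8 − k)·54 ≥ 548, giving k ≥ 7.
Exactly 7 works: 7 values at 71 and 1 at 54 total 551; lower one of the high values by 3 (still ≥ 55) to hit 548.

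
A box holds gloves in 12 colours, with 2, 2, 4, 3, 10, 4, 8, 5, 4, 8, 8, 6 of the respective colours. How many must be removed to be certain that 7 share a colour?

55

In the worst case you take as many as possible of each colour without reaching 7: 2 + 2 + 4 + 3 + 6 + 4 + 6 + 5 + 4 + 6 + 6 + 6 = 54.
The next one must give 7 of some colour, so 54 + 1 = 55.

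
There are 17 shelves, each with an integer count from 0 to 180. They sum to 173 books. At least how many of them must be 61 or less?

15

Each value above 61 is at least 62, contributing at least 62 − 0 = 62 above the floor 0.
The sum exceeds the floor total 0 by 173, so at most ⌊173/62⌋ = 2 exceed 61, and at least 15 are ≤ 61.
Exactly 15 works: 15 values at 0 and 2 at 62 total 124; raise one of the low values by 49 (still ≤ 61) to hit 173.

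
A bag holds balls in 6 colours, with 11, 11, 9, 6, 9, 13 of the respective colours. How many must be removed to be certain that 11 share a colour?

55

In the worst case you take as many as possible of each colour without reaching 11: 10 + 10 + 9 + 6 + 9 + 10 = 54.
The next one must give 11 of some colour, so 54 + 1 = 55.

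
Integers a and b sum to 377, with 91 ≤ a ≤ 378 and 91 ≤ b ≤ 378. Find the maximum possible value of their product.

With a + b fixed, ab peaks when the two are closest together.
Taking a = 188 and b = 189 (both in [91, 378]) gives ab = 35532.

35532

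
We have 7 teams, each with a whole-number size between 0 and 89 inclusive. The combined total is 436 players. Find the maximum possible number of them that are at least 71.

If k of the values are ≥ 71, the total is ≥ 71k + 0(7 − k).
Setting 71k + 0(7 − k) ≤ 436 gives 71k ≤ 436, so k ≤ 6.
k = 6 is achieved by 6 values at 71 and 1 at 0, total 426; add 10 to one value (staying below 71) to reach 436.

6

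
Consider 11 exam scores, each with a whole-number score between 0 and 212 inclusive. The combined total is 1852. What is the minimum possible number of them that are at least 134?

5

Each value short of 134 is at most 133, costing at least 212 − 133 = 79 against the maximum total of 2332.
We can afford to lose at most 2332 − 1852 = 480, so at most ⌊480/79⌋ = 6 fall short, and at least 5 are ≥ 134.
Exactly 5 works: 5 values at 212 and 6 at 133 total 1858; lower one of the high values by 6 (still ≥ 134) to hit 1852.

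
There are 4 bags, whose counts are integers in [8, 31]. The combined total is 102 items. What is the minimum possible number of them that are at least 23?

2

If only k of them are at least 23, the other 4 − k are at most 22, so the total is at most k·31 + (4 − k)·22.
This must reach 102, so k·31 + (4 − k)·22 ≥ 102, giving k ≥ 2.
Exactly 2 works: 2 values at 31 and 2 at 22 total 106; lower one of the high values by 4 (still ≥ 23) to hit 102.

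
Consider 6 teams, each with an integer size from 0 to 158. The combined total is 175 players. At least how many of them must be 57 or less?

3

Each value above 57 is at least 58, contributing at least 58 − 0 = 58 above the floor 0.
The sum exceeds the floor total 0 by 175, so at most ⌊175/58⌋ = 3 exceed 57, and at least 3 are ≤ 57.
Exactly 3 works: 3 values at 0 and 3 at 58 total 174; raise one of the low values by 1 (still ≤ 57) to hit 175.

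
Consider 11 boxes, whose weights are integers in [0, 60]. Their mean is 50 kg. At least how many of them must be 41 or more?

The total is 11 × 50 = 550.
Each value short of 41 is at most 40, costing at least 60 − 40 = 20 against the maximum total of 660.
We can afford to lose at most 660 − 550 = 110, so at most ⌊110/20⌋ = 5 fall short, and at least 6 are ≥ 41.
Exactly 6 works: 6 values at 60 and 5 at 40 total 560; lower one of the high values by 10 (still ≥ 41) to hit 550.

6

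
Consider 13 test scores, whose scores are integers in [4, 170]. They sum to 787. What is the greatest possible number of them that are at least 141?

5

If k of the values are ≥ 141, the total is ≥ 141k + 4(13 − k).
Setting 141k + 4(13 − k) ≤ 787 gives 137k ≤ 735, so k ≤ 5.
k = 5 is achieved by 5 values at 141 and 8 at 4, total 737; add 50 to one value (staying below 141) to reach 787.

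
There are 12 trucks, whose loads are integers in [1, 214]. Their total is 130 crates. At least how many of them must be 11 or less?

2

If only k of them are at most 11, the other 12 − k are at least 12, so the total is at least (12 − k)·12 + k·1.
This is ≤ 130, so (12 − k)·12 + 1k ≤ 130, which gives k ≥ 2.
Exactly 2 works: 2 values at 1 and 10 at 12 total 122; raise one of the low values by 8 (still ≤ 11) to hit 130.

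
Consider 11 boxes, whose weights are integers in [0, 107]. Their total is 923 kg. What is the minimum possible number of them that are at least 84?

If only k of them are at least 84, the other 11 − k are at most 83, so the total is at most k·107 + (11 − k)·83.
This must reach 923, so k·107 + (11 − k)·83 ≥ 923, giving k ≥ 1.
Exactly 1 works: 1 value at 107 and 10 at 83 total 937; lower one of the high values by 14 (still ≥ 84) to hit 923.

1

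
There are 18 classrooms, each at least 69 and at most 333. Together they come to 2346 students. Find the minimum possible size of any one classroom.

To make one classroom as small as possible, make the other 17 as large as possible.
The other 17 can take up 17 × 333 = 5661 ≥ 2346 − 69, so one classroom can sit at its floor of 69.
Achievable: one at 69 and the other 17 totalling 2277, which fits since 17 × 69 ≤ 2277 ≤ 17 × 333.

69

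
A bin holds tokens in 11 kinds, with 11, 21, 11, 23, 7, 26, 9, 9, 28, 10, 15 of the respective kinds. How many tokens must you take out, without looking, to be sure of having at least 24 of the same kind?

163

In the worst case you take as many as possible of each kind without reaching 24: 11 + 21 + 11 + 23 + 7 + 23 + 9 + 9 + 23 + 10 + 15 = 162.
The next one must give 24 of some kind, so 162 + 1 = 163.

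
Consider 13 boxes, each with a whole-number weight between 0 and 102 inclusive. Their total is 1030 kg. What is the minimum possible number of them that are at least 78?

2

Suppose at most 13 − j of them reach 78; then j values are ≤ 77 and the rest ≤ 102.
The total is then ≤ 77·j + 102·(13 − j) = 1326 − 25j. For this to be ≥ 1030 we need j ≤ 11, so at least 13 − 11 = 2 must reach 78.
Exactly 2 works: 2 values at 102 and 11 at 77 total 1051; lower one of the high values by 21 (still ≥ 78) to hit 1030.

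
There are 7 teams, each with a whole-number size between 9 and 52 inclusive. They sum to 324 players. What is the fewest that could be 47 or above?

1

Each value short of 47 is at most 46, costing at least 52 − 46 = 6 against the maximum total of 364.
We can afford to lose at most 364 − 324 = 40, so at most ⌊40/6⌋ = 6 fall short, and at least 1 are ≥ 47.
Exactly 1 works: 1 value at 52 and 6 at 46 total 328; lower one of the high values by 4 (still ≥ 47) to hit 324.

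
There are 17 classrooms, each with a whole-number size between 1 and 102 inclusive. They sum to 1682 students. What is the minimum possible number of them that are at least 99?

Each value short of 99 is at most 98, costing at least 102 − 98 = 4 against the maximum total of 1734.
We can afford to lose at most 1734 − 1682 = 52, so at most ⌊52/4⌋ = 13 fall short, and at least 4 are ≥ 99.
Exactly 4 works: 4 values at 102 and 13 at 98 total 1682.

4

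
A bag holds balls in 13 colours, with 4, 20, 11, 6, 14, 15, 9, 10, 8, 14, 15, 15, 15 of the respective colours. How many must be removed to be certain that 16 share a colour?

152

In the worst case you take as many as possible of each colour without reaching 16: 4 + 15 + 11 + 6 + 14 + 15 + 9 + 10 + 8 + 14 + 15 + 15 + 15 = 151.
The next one must give 16 of some colour, so 151 + 1 = 152.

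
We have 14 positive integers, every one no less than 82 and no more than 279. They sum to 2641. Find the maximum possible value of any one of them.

279

To make one integer as large as possible, make the other 13 as small as possible.
The other 13 contribute at least 13 × 82 = 1066, leaving at most 2641 − 1066 = 1575.
But each integer is capped at 279, so the maximum is 279.
Achievable: one at 279 and the other 13 totalling 2362, which fits since 13 × 82 ≤ 2362 ≤ 13 × 279.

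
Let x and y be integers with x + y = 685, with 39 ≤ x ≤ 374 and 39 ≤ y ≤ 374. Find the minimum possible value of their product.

116314

Since x + y is fixed, pushing one of them to its bound minimizes the product.
The extreme feasible split is x = 311, y = 374, giving xy = 116314.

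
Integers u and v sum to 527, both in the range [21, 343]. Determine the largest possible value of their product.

For a fixed sum, the product uv is largest when u and v are as close as possible.
Taking u = 263 and v = 264 (both in [21, 343]) gives uv = 69432.

69432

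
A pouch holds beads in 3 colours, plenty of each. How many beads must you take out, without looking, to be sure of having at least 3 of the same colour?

In the worst case you draw 2 of each of the 3 colours: 3 × 2 = 6.
One more forces 3 of some colour, so 6 + 1 = 7.

7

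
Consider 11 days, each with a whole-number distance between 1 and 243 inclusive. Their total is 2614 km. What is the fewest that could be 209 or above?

Each value short of 209 is at most 208, costing at least 243 − 208 = 35 against the maximum total of 2673.
We can afford to lose at most 2673 − 2614 = 59, so at most ⌊59/35⌋ = 1 fall short, and at least 10 are ≥ 209.
Exactly 10 works: 10 values at 243 and 1 at 208 total 2638; lower one of the high values by 24 (still ≥ 209) to hit 2614.

10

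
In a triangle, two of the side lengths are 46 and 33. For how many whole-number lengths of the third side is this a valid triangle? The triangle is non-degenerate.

The triangle inequality gives |46 − 33| < c < 46 + 33, i.e. 13 < c < 79.
So c can be any integer from 14 to 78: 65 values.

65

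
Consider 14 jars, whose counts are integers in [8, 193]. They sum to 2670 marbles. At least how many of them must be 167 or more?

If only k of them are at least 167, the other 14 − k are at most 166, so the total is at most k·193 + (14 − k)·166.
This must reach 2670, so k·193 + (14 − k)·166 ≥ 2670, giving k ≥ 13.
Exactly 13 works: 13 values at 193 and 1 at 166 total 2675; lower one of the high values by 5 (still ≥ 167) to hit 2670.

13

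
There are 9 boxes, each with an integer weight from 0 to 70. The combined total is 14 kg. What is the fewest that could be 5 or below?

If only k of them are at most 5, the other 9 − k are at least 6, so the total is at least (9 − k)·6 + k·0.
This is ≤ 14, so (9 − k)·6 + 0k ≤ 14, which gives k ≥ 7.
Exactly 7 works: 7 values at 0 and 2 at 6 total 12; raise one of the low values by 2 (still ≤ 5) to hit 14.

7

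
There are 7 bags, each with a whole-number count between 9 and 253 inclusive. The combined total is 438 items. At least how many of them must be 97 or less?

3

If only k of them are at most 97, the other 7 − k are at least 98, so the total is at least (7 − k)·98 + k·9.
This is ≤ 438, so (7 − k)·98 + 9k ≤ 438, which gives k ≥ 3.
Exactly 3 works: 3 values at 9 and 4 at 98 total 419; raise one of the low values by 19 (still ≤ 97) to hit 438.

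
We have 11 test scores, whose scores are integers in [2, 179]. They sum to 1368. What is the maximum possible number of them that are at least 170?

8

With k values at 170 or above and the rest at least 2, the sum is at least 22 + 168k.
Since the sum is 1368, we need 168k ≤ 1346, i.e. k ≤ 8.
k = 8 is achieved by 8 values at 170 and 3 at 2, total 1366; add 2 to one value (staying below 170) to reach 1368.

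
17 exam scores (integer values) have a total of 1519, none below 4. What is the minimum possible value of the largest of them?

90

The average is 1519/17 > 89, so not all 17 can be 89 or less; the largest is ≥ 90.
Equality holds with 6 values of 90 and 11 values of 89.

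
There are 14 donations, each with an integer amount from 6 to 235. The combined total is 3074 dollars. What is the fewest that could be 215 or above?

4

Suppose at most 14 − j of them reach 215; then j values are ≤ 214 and the rest ≤ 235.
The total is then ≤ 214·j + 235·(14 − j) = 3290 − 21j. For this to be ≥ 3074 we need j ≤ 10, so at least 14 − 10 = 4 must reach 215.
Exactly 4 works: 4 values at 235 and 10 at 214 total 3080; lower one of the high values by 6 (still ≥ 215) to hit 3074.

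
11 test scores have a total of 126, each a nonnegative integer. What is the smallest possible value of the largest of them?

Some value must be at least ⌈126/11⌉ = 12, since 11 × 11 = 121 < 126.
Taking 6 copies of 11 and 5 copies of 12 gives exactly 126, so 12 is attained.

12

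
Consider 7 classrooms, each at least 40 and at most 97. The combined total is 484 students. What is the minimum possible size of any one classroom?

40

To make one classroom as small as possible, make the other 6 as large as possible.
The other 6 can take up 6 × 97 = 582 ≥ 484 − 40, so one classroom can sit at its floor of 40.
Achievable: one at 40 and the other 6 totalling 444, which fits since 6 × 40 ≤ 444 ≤ 6 × 97.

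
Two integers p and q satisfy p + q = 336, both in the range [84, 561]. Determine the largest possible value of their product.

For a fixed sum, the product pq is largest when p and q are as close as possible.
Taking p = 168 and q = 168 (both in [84, 561]) gives pq = 28224.

28224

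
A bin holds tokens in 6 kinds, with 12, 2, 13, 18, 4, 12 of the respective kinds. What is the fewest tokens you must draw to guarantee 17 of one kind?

In the worst case you take as many as possible of each kind without reaching 17: 12 + 2 + 13 + 16 + 4 + 12 = 59.
The next one must give 17 of some kind, so 59 + 1 = 60.

60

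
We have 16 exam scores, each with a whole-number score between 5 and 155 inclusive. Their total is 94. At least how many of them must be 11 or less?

Each value above 11 is at least 12, contributing at least 12 − 5 = 7 above the floor 5.
The sum exceeds the floor total 80 by 14, so at most ⌊14/7⌋ = 2 exceed 11, and at least 14 are ≤ 11.
Exactly 14 works: 14 values at 5 and 2 at 12 total 94.

14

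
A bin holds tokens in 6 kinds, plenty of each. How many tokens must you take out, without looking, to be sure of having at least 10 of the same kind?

55

You could draw 9 of every kind without reaching 10 of any — 54 in all.
One more forces 10 of some kind, so 54 + 1 = 55.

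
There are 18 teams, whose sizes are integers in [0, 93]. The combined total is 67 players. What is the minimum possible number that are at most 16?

15

If only k of them are at most 16, the other 18 − k are at least 17, so the total is at least (18 − k)·17 + k·0.
This is ≤ 67, so (18 − k)·17 + 0k ≤ 67, which gives k ≥ 15.
Exactly 15 works: 15 values at 0 and 3 at 17 total 51; raise one of the low values by 16 (still ≤ 16) to hit 67.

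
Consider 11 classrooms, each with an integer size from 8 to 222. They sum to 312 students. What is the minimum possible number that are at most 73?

8

If only k of them are at most 73, the other 11 − k are at least 74, so the total is at least (11 − k)·74 + k·8.
This is ≤ 312, so (11 − k)·74 + 8k ≤ 312, which gives k ≥ 8.
Exactly 8 works: 8 values at 8 and 3 at 74 total 286; raise one of the low values by 26 (still ≤ 73) to hit 312.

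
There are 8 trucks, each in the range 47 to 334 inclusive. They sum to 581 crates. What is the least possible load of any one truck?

47

Minimizing one value means maximizing the remaining 7.
The other 7 can take up 7 × 334 = 2338 ≥ 581 − 47, so one truck can sit at its floor of 47.
Achievable: one at 47 and the other 7 totalling 534, which fits since 7 × 47 ≤ 534 ≤ 7 × 334.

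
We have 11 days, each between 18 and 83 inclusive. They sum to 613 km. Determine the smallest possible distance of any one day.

18

Minimizing one value means maximizing the remaining 10.
The other 10 can take up 10 × 83 = 830 ≥ 613 − 18, so one day can sit at its floor of 18.
Achievable: one at 18 and the other 10 totalling 595, which fits since 10 × 18 ≤ 595 ≤ 10 × 83.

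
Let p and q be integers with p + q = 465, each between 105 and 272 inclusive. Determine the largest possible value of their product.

For a fixed sum, the product pq is largest when p and q are as close as possible.
Taking p = 232 and q = 233 (both in [105, 272]) gives pq = 54056.

54056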